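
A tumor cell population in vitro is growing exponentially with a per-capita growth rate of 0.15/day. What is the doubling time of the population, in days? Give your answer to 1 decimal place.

Doubling time t_d = ln(2)/r = 0.6931/0.15 = 4.621.

4.6 days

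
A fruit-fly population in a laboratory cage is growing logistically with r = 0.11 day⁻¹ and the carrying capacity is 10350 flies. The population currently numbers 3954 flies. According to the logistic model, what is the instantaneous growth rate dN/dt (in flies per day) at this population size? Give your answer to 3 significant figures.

dN/dt = rN(1 − N/K) = 0.11 × 3954 × (1 − 3954/10350).
1 − 3954/10350 = 0.61797; dN/dt = 0.11 × 3954 × 0.61797 = 268.78.

269 flies per day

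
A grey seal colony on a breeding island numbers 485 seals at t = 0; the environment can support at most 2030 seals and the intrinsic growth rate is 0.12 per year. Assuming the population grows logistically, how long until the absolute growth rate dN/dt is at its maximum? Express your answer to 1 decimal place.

9.7 years

Logistic growth is fastest at N = K/2 = 1015.
A = (K − N₀)/N₀ = 3.1856. Set K/(1 + A·e^(−rt)) = K/2 → A·e^(−rt) = 1.
e^(−0.12t) = 1/3.1856 = 0.313916, so t = ln(3.1856)/0.12 = 1.1586/0.12 = 9.6553.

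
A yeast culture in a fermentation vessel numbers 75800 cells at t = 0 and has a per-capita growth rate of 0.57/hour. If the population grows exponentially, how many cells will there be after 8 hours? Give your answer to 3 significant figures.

7250000 cells

N(t) = N₀·e^(rt) = 75800 × e^(0.57×8) = 75800 × e^4.56.
e^4.56 ≈ 95.583, so N ≈ 75800 × 95.583 = 7.245228×10^6.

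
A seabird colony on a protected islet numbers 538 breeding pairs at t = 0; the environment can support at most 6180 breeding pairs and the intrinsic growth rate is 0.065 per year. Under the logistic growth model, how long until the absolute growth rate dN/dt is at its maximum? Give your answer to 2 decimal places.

Logistic growth is fastest at N = K/2 = 3090.
A = (K − N₀)/N₀ = 10.487. Set K/(1 + A·e^(−rt)) = K/2 → A·e^(−rt) = 1.
e^(−0.065t) = 1/10.487 = 0.0953563, so t = ln(10.487)/0.065 = 2.3501/0.065 = 36.156.

36.16 years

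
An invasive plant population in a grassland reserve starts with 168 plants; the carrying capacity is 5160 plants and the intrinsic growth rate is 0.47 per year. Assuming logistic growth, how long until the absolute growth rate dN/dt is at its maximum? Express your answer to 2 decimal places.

Logistic growth is fastest at N = K/2 = 2580.
A = (K − N₀)/N₀ = 29.714. Set K/(1 + A·e^(−rt)) = K/2 → A·e^(−rt) = 1.
e^(−0.47t) = 1/29.714 = 0.0336538, so t = ln(29.714)/0.47 = 3.3916/0.47 = 7.2162.

7.22 years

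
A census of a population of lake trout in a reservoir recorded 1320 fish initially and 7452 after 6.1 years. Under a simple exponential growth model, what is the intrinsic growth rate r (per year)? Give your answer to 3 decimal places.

From N(t) = N₀·e^(rt): e^(r·6.1) = 7452/1320 = 5.6455.
r·6.1 = ln(5.6455) = 1.7309, so r = 1.7309/6.1 = 0.28375.

0.284 per year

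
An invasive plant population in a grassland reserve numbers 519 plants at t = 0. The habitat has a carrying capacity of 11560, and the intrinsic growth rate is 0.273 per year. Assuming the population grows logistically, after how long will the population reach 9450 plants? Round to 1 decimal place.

16.7 years

A = (K − N₀)/N₀ = (11560 − 519)/519 = 21.274.
Solve 11560/(1 + 21.274·e^(−0.273t)) = 9450: 1 + 21.274·e^(−0.273t) = 1.2233, so e^(−0.273t) = 0.0104957.
−0.273·t = ln(0.0104957) = -4.5568, so t = 4.5568/0.273 = 16.692.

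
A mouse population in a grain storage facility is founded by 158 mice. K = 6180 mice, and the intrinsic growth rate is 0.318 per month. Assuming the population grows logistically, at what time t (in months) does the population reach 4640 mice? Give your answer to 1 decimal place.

A = (K − N₀)/N₀ = (6180 − 158)/158 = 38.114.
Solve 6180/(1 + 38.114·e^(−0.318t)) = 4640: 1 + 38.114·e^(−0.318t) = 1.3319, so e^(−0.318t) = 0.00870801.
−0.318·t = ln(0.00870801) = -4.7435, so t = 4.7435/0.318 = 14.917.

14.9 months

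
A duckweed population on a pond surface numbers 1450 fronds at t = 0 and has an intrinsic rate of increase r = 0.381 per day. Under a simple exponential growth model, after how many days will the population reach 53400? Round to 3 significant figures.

Set N₀·e^(rt) = 53400: e^(0.381·t) = 53400/1450 = 36.828.
0.381·t = ln(36.828) = 3.6062, so t = 3.6062/0.381 = 9.4652.

9.47 days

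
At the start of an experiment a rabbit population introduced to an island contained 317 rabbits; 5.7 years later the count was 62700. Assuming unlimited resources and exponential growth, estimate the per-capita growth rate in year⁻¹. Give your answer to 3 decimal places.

0.928 per year

From N(t) = N₀·e^(rt): e^(r·5.7) = 62700/317 = 197.79.
r·5.7 = ln(197.79) = 5.2872, so r = 5.2872/5.7 = 0.92758.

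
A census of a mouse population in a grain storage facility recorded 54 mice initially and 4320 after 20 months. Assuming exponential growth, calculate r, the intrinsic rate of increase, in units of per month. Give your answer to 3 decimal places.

From N(t) = N₀·e^(rt): e^(r·20) = 4320/54 = 80.
r·20 = ln(80) = 4.382, so r = 4.382/20 = 0.2191.

0.219 per month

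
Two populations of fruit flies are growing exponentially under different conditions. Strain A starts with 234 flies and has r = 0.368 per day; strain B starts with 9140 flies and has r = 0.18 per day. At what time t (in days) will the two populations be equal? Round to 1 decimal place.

Set 234·e^(0.368t) = 9140·e^(0.18t).
e^((0.368 − 0.18)t) = 9140/234 → e^(0.188·t) = 39.06.
0.188·t = ln(39.06) = 3.6651, so t = 3.6651/0.188 = 19.495.

19.5 days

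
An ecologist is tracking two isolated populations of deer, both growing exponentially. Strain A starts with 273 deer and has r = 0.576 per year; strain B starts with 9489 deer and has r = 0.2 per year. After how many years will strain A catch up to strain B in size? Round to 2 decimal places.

9.44 years

Set 273·e^(0.576t) = 9489·e^(0.2t).
e^((0.576 − 0.2)t) = 9489/273 → e^(0.376·t) = 34.758.
0.376·t = ln(34.758) = 3.5484, so t = 3.5484/0.376 = 9.4373.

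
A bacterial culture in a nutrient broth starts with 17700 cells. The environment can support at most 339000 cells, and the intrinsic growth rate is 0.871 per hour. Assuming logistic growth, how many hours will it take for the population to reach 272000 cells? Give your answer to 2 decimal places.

A = (K − N₀)/N₀ = (339000 − 17700)/17700 = 18.153.
Solve 339000/(1 + 18.153·e^(−0.871t)) = 272000: 1 + 18.153·e^(−0.871t) = 1.2463, so e^(−0.871t) = 0.0135696.
−0.871·t = ln(0.0135696) = -4.2999, so t = 4.2999/0.871 = 4.9368.

4.94 hours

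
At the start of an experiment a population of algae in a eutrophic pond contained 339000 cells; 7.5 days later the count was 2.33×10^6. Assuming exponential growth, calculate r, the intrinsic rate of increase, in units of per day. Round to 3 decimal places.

0.257 per day

From N(t) = N₀·e^(rt): e^(r·7.5) = 2.33×10^6/339000 = 6.8732.
r·7.5 = ln(6.8732) = 1.9276, so r = 1.9276/7.5 = 0.25702.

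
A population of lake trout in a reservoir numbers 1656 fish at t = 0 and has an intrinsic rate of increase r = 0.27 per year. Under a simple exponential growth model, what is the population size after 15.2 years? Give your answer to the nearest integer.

N(t) = N₀·e^(rt) = 1656 × e^(0.27×15.2) = 1656 × e^4.104.
e^4.104 ≈ 60.582, so N ≈ 1656 × 60.582 = 100324.

100324 fish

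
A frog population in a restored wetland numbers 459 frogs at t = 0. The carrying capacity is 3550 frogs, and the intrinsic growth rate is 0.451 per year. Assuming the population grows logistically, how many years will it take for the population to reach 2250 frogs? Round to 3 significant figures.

5.45 years

A = (K − N₀)/N₀ = (3550 − 459)/459 = 6.7342.
Solve 3550/(1 + 6.7342·e^(−0.451t)) = 2250: 1 + 6.7342·e^(−0.451t) = 1.5778, so e^(−0.451t) = 0.0857975.
−0.451·t = ln(0.0857975) = -2.4558, so t = 2.4558/0.451 = 5.4452.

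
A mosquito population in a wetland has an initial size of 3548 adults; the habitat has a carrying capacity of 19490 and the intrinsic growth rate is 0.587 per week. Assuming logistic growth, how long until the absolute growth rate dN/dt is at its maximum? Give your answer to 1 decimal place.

2.6 weeks

Logistic growth is fastest at N = K/2 = 9745.
A = (K − N₀)/N₀ = 4.4932. Set K/(1 + A·e^(−rt)) = K/2 → A·e^(−rt) = 1.
e^(−0.587t) = 1/4.4932 = 0.222557, so t = ln(4.4932)/0.587 = 1.5026/0.587 = 2.5597.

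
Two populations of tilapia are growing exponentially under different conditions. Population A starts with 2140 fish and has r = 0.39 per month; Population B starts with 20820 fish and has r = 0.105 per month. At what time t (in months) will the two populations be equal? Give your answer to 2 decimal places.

7.98 months

Set 2140·e^(0.39t) = 20820·e^(0.105t).
e^((0.39 − 0.105)t) = 20820/2140 → e^(0.285·t) = 9.729.
0.285·t = ln(9.729) = 2.2751, so t = 2.2751/0.285 = 7.9828.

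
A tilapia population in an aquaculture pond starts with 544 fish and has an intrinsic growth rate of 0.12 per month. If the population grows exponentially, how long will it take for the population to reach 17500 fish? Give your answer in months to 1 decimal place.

28.9 months

Set N₀·e^(rt) = 17500: e^(0.12·t) = 17500/544 = 32.169.
0.12·t = ln(32.169) = 3.471, so t = 3.471/0.12 = 28.925.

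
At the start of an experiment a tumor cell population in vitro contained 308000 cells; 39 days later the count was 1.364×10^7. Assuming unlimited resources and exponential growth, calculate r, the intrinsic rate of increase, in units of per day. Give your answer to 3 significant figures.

0.0972 per day

From N(t) = N₀·e^(rt): e^(r·39) = 1.364×10^7/308000 = 44.286.
r·39 = ln(44.286) = 3.7907, so r = 3.7907/39 = 0.097196.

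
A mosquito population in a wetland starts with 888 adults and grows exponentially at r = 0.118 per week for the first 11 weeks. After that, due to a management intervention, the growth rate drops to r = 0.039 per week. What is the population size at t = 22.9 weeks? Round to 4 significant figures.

Phase 1: N(11) = 888·e^(0.118×11) = 888·e^1.298 = 3251.83.
Phase 2 runs for 22.9 − 11 = 11.9 weeks at r = 0.039.
N(22.9) = 3251.83·e^(0.039×11.9) = 3251.83·e^0.4641 = 5172.29.

5172 adults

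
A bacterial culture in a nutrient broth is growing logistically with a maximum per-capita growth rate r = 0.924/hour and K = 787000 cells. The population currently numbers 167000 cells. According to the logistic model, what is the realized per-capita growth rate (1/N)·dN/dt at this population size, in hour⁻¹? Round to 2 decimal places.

0.73 per hour

(1/N)·dN/dt = r(1 − N/K) = 0.924 × (1 − 167000/787000).
= 0.924 × 0.7878 = 0.72793.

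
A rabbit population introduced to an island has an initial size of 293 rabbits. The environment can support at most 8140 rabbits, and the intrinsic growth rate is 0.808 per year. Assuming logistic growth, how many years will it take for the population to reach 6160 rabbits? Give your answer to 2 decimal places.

5.47 years

A = (K − N₀)/N₀ = (8140 − 293)/293 = 26.782.
Solve 8140/(1 + 26.782·e^(−0.808t)) = 6160: 1 + 26.782·e^(−0.808t) = 1.3214, so e^(−0.808t) = 0.0120019.
−0.808·t = ln(0.0120019) = -4.4227, so t = 4.4227/0.808 = 5.4736.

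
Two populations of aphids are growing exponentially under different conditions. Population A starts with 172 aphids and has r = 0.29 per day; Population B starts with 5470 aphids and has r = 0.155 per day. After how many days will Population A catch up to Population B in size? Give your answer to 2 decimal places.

25.63 days

Set 172·e^(0.29t) = 5470·e^(0.155t).
e^((0.29 − 0.155)t) = 5470/172 → e^(0.135·t) = 31.802.
0.135·t = ln(31.802) = 3.4595, so t = 3.4595/0.135 = 25.626.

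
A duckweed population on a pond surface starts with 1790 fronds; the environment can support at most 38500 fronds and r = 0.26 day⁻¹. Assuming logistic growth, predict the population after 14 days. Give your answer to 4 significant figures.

25030 fronds

A = (K − N₀)/N₀ = (38500 − 1790)/1790 = 20.508.
N(t) = K/(1 + A·e^(−rt)) = 38500/(1 + 20.508×e^(−0.26×14)).
e^(−3.64) = 0.026252; denominator = 1 + 20.508×0.026252 = 1.5384.
N = 38500/1.5384 = 25026.1.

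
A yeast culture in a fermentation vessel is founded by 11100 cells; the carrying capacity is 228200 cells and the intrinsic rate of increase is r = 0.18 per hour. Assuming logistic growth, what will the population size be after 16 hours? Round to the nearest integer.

108775 cells

A = (K − N₀)/N₀ = (228200 − 11100)/11100 = 19.559.
N(t) = K/(1 + A·e^(−rt)) = 228200/(1 + 19.559×e^(−0.18×16)).
e^(−2.88) = 0.056135; denominator = 1 + 19.559×0.056135 = 2.0979.
N = 228200/2.0979 = 108775.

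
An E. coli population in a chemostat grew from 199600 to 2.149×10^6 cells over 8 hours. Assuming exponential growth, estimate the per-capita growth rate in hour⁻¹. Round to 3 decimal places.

From N(t) = N₀·e^(rt): e^(r·8) = 2.149×10^6/199600 = 10.767.
r·8 = ln(10.767) = 2.3764, so r = 2.3764/8 = 0.29706.

0.297 per hour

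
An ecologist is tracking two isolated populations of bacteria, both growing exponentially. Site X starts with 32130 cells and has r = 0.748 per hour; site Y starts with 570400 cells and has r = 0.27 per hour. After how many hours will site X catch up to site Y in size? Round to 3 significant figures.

6.02 hours

Set 32130·e^(0.748t) = 570400·e^(0.27t).
e^((0.748 − 0.27)t) = 570400/32130 → e^(0.478·t) = 17.753.
0.478·t = ln(17.753) = 2.8765, so t = 2.8765/0.478 = 6.0179.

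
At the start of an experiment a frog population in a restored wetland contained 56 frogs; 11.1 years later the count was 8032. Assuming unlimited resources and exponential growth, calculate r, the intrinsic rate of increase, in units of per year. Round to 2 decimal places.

From N(t) = N₀·e^(rt): e^(r·11.1) = 8032/56 = 143.43.
r·11.1 = ln(143.43) = 4.9658, so r = 4.9658/11.1 = 0.44737.

0.45 per year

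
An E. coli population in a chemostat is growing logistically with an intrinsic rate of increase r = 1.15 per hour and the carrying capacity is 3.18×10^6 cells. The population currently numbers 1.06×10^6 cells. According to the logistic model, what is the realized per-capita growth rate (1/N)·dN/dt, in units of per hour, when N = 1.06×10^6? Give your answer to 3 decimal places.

0.767 per hour

(1/N)·dN/dt = r(1 − N/K) = 1.15 × (1 − 1.06×10^6/3.18×10^6).
= 1.15 × 0.66667 = 0.76667.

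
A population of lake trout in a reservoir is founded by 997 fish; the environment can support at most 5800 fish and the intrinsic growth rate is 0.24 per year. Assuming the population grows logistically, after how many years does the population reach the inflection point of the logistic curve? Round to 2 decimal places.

6.55 years

Logistic growth is fastest at N = K/2 = 2900.
A = (K − N₀)/N₀ = 4.8175. Set K/(1 + A·e^(−rt)) = K/2 → A·e^(−rt) = 1.
e^(−0.24t) = 1/4.8175 = 0.207579, so t = ln(4.8175)/0.24 = 1.5722/0.24 = 6.551.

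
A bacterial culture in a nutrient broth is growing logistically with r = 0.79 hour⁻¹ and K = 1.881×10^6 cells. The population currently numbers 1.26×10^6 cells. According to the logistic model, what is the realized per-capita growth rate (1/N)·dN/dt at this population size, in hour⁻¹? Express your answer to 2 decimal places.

(1/N)·dN/dt = r(1 − N/K) = 0.79 × (1 − 1.26×10^6/1.881×10^6).
= 0.79 × 0.33014 = 0.26081.

0.26 per hour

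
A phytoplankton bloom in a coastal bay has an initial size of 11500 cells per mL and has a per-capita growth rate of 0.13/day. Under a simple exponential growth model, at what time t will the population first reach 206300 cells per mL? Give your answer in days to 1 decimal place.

Set N₀·e^(rt) = 206300: e^(0.13·t) = 206300/11500 = 17.939.
0.13·t = ln(17.939) = 2.887, so t = 2.887/0.13 = 22.208.

22.2 days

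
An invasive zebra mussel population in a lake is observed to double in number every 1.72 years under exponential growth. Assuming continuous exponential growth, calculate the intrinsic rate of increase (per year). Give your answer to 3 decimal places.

r = ln(2)/t_d = 0.6931/1.72 = 0.40299.

0.403 per year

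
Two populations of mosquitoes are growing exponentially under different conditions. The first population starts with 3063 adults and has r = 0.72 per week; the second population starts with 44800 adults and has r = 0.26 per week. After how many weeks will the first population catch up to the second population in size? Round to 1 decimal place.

Set 3063·e^(0.72t) = 44800·e^(0.26t).
e^((0.72 − 0.26)t) = 44800/3063 → e^(0.46·t) = 14.626.
0.46·t = ln(14.626) = 2.6828, so t = 2.6828/0.46 = 5.8322.

5.8 weeks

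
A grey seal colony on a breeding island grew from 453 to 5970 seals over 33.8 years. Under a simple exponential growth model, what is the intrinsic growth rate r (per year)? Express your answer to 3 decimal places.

From N(t) = N₀·e^(rt): e^(r·33.8) = 5970/453 = 13.179.
r·33.8 = ln(13.179) = 2.5786, so r = 2.5786/33.8 = 0.07629.

0.076 per year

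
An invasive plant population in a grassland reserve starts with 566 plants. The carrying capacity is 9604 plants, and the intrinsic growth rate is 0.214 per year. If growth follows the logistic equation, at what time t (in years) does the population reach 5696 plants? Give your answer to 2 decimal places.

14.71 years

A = (K − N₀)/N₀ = (9604 − 566)/566 = 15.968.
Solve 9604/(1 + 15.968·e^(−0.214t)) = 5696: 1 + 15.968·e^(−0.214t) = 1.6861, so e^(−0.214t) = 0.0429664.
−0.214·t = ln(0.0429664) = -3.1473, so t = 3.1473/0.214 = 14.707.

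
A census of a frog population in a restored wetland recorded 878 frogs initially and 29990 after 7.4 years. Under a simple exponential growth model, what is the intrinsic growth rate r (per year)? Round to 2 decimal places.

0.48 per year

From N(t) = N₀·e^(rt): e^(r·7.4) = 29990/878 = 34.157.
r·7.4 = ln(34.157) = 3.531, so r = 3.531/7.4 = 0.47716.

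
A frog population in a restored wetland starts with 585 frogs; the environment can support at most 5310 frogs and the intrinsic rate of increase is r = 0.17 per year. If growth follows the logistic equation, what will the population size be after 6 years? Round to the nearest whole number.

1357 frogs

A = (K − N₀)/N₀ = (5310 − 585)/585 = 8.0769.
N(t) = K/(1 + A·e^(−rt)) = 5310/(1 + 8.0769×e^(−0.17×6)).
e^(−1.02) = 0.36059; denominator = 1 + 8.0769×0.36059 = 3.9125.
N = 5310/3.9125 = 1357.19.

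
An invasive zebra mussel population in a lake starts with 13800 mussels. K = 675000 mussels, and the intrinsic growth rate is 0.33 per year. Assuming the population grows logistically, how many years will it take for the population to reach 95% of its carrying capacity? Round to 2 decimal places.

20.65 years

A = (K − N₀)/N₀ = (675000 − 13800)/13800 = 47.913.
Solve 675000/(1 + 47.913·e^(−0.33t)) = 641250: 1 + 47.913·e^(−0.33t) = 1.0526, so e^(−0.33t) = 0.00109848.
−0.33·t = ln(0.00109848) = -6.8138, so t = 6.8138/0.33 = 20.648.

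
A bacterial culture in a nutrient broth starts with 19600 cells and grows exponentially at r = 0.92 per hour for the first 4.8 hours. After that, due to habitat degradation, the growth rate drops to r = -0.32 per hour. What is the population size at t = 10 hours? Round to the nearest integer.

Phase 1: N(4.8) = 19600·e^(0.92×4.8) = 19600·e^4.416 = 1.622185×10^6.
Phase 2 runs for 10 − 4.8 = 5.2 hours at r = -0.32.
N(10) = 1.622185×10^6·e^(-0.32×5.2) = 1.622185×10^6·e^-1.664 = 307209.

307209 cells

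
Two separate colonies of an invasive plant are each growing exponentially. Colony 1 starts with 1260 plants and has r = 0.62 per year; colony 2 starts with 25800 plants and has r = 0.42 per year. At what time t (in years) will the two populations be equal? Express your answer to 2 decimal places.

Set 1260·e^(0.62t) = 25800·e^(0.42t).
e^((0.62 − 0.42)t) = 25800/1260 → e^(0.2·t) = 20.476.
0.2·t = ln(20.476) = 3.0193, so t = 3.0193/0.2 = 15.096.

15.10 years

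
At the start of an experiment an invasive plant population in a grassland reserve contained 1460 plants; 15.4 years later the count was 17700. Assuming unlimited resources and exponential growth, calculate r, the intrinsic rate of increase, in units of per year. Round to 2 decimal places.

0.16 per year

From N(t) = N₀·e^(rt): e^(r·15.4) = 17700/1460 = 12.123.
r·15.4 = ln(12.123) = 2.4951, so r = 2.4951/15.4 = 0.16202.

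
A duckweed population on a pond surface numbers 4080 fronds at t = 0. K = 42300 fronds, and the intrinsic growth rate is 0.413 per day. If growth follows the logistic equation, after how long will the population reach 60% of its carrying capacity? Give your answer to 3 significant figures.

A = (K − N₀)/N₀ = (42300 − 4080)/4080 = 9.3676.
Solve 42300/(1 + 9.3676·e^(−0.413t)) = 25380: 1 + 9.3676·e^(−0.413t) = 1.6667, so e^(−0.413t) = 0.0711669.
−0.413·t = ln(0.0711669) = -2.6427, so t = 2.6427/0.413 = 6.3989.

6.40 days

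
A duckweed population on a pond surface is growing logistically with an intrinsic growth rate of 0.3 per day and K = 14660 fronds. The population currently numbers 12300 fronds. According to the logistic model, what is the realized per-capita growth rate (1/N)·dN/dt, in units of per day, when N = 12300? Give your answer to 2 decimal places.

0.05 per day

(1/N)·dN/dt = r(1 − N/K) = 0.3 × (1 − 12300/14660).
= 0.3 × 0.16098 = 0.048295.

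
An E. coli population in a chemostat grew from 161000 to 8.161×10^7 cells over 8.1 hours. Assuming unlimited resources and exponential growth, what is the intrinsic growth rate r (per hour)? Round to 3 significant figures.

0.769 per hour

From N(t) = N₀·e^(rt): e^(r·8.1) = 8.161×10^7/161000 = 506.89.
r·8.1 = ln(506.89) = 6.2283, so r = 6.2283/8.1 = 0.76893.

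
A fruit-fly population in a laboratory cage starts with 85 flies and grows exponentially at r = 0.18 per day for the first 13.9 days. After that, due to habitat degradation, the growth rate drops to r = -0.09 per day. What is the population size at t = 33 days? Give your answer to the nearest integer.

Phase 1: N(13.9) = 85·e^(0.18×13.9) = 85·e^2.502 = 1037.59.
Phase 2 runs for 33 − 13.9 = 19.1 days at r = -0.09.
N(33) = 1037.59·e^(-0.09×19.1) = 1037.59·e^-1.719 = 185.982.

186 flies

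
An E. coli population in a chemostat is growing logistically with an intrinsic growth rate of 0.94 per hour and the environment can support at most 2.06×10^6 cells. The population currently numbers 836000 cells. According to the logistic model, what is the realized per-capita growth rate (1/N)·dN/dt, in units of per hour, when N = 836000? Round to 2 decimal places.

0.56 per hour

(1/N)·dN/dt = r(1 − N/K) = 0.94 × (1 − 836000/2.06×10^6).
= 0.94 × 0.59417 = 0.55852.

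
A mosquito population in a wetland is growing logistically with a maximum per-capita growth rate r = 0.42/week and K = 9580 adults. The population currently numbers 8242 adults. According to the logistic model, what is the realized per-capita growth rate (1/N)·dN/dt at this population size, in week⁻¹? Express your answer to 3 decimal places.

0.059 per week

(1/N)·dN/dt = r(1 − N/K) = 0.42 × (1 − 8242/9580).
= 0.42 × 0.13967 = 0.05866.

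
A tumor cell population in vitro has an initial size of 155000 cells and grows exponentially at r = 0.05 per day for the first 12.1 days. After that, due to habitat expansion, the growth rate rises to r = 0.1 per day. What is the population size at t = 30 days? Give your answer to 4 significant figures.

Phase 1: N(12.1) = 155000·e^(0.05×12.1) = 155000·e^0.605 = 283844.
Phase 2 runs for 30 − 12.1 = 17.9 days at r = 0.1.
N(30) = 283844·e^(0.1×17.9) = 283844·e^1.79 = 1.700071×10^6.

1700000 cells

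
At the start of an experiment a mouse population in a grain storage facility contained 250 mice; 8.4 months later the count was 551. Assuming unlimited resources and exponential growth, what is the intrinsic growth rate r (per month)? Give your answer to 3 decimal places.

From N(t) = N₀·e^(rt): e^(r·8.4) = 551/250 = 2.204.
r·8.4 = ln(2.204) = 0.79027, so r = 0.79027/8.4 = 0.09408.

0.094 per month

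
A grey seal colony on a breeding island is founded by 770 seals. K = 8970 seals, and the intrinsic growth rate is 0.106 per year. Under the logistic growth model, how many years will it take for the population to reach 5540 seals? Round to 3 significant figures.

A = (K − N₀)/N₀ = (8970 − 770)/770 = 10.649.
Solve 8970/(1 + 10.649·e^(−0.106t)) = 5540: 1 + 10.649·e^(−0.106t) = 1.6191, so e^(−0.106t) = 0.0581382.
−0.106·t = ln(0.0581382) = -2.8449, so t = 2.8449/0.106 = 26.839.

26.8 years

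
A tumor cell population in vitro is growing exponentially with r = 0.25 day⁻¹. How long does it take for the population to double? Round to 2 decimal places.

Doubling time t_d = ln(2)/r = 0.6931/0.25 = 2.7726.

2.77 days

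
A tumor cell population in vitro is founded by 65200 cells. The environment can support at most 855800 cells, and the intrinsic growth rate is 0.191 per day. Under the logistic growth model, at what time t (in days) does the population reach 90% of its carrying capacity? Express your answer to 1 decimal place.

A = (K − N₀)/N₀ = (855800 − 65200)/65200 = 12.126.
Solve 855800/(1 + 12.126·e^(−0.191t)) = 770220: 1 + 12.126·e^(−0.191t) = 1.1111, so e^(−0.191t) = 0.00916322.
−0.191·t = ln(0.00916322) = -4.6926, so t = 4.6926/0.191 = 24.568.

24.6 days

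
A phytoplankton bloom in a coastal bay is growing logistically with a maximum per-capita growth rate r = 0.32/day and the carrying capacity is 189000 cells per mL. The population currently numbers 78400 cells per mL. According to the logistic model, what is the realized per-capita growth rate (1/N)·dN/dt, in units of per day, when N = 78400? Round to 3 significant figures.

(1/N)·dN/dt = r(1 − N/K) = 0.32 × (1 − 78400/189000).
= 0.32 × 0.58519 = 0.18726.

0.187 per day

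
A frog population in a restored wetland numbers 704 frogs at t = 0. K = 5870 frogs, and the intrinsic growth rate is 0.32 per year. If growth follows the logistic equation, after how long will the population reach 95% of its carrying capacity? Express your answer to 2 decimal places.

15.43 years

A = (K − N₀)/N₀ = (5870 − 704)/704 = 7.3381.
Solve 5870/(1 + 7.3381·e^(−0.32t)) = 5576.5: 1 + 7.3381·e^(−0.32t) = 1.0526, so e^(−0.32t) = 0.0071724.
−0.32·t = ln(0.0071724) = -4.9375, so t = 4.9375/0.32 = 15.43.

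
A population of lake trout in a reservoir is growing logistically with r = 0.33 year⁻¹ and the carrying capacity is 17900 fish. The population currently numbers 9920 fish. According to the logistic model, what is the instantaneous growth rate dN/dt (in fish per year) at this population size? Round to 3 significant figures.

dN/dt = rN(1 − N/K) = 0.33 × 9920 × (1 − 9920/17900).
1 − 9920/17900 = 0.44581; dN/dt = 0.33 × 9920 × 0.44581 = 1459.4.

1460 fish per year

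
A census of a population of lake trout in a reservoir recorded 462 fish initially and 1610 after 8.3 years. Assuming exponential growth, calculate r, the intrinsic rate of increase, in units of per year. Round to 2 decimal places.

0.15 per year

From N(t) = N₀·e^(rt): e^(r·8.3) = 1610/462 = 3.4848.
r·8.3 = ln(3.4848) = 1.2484, so r = 1.2484/8.3 = 0.15041.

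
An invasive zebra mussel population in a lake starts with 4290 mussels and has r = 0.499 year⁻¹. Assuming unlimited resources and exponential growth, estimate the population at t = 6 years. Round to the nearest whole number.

N(t) = N₀·e^(rt) = 4290 × e^(0.499×6) = 4290 × e^2.994.
e^2.994 ≈ 19.965, so N ≈ 4290 × 19.965 = 85651.5.

85651 mussels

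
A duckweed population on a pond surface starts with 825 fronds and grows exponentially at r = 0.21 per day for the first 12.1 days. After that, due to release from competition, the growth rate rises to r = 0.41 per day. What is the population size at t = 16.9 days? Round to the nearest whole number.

74936 fronds

Phase 1: N(12.1) = 825·e^(0.21×12.1) = 825·e^2.541 = 10471.2.
Phase 2 runs for 16.9 − 12.1 = 4.8 days at r = 0.41.
N(16.9) = 10471.2·e^(0.41×4.8) = 10471.2·e^1.968 = 74935.5.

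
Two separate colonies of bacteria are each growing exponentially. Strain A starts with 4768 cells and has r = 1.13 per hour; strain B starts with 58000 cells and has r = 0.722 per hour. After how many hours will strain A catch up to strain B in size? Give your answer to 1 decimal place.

6.1 hours

Set 4768·e^(1.13t) = 58000·e^(0.722t).
e^((1.13 − 0.722)t) = 58000/4768 → e^(0.408·t) = 12.164.
0.408·t = ln(12.164) = 2.4985, so t = 2.4985/0.408 = 6.1238.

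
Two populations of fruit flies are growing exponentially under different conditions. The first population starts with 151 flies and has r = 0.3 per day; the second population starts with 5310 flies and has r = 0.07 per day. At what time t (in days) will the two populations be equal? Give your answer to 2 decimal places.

15.48 days

Set 151·e^(0.3t) = 5310·e^(0.07t).
e^((0.3 − 0.07)t) = 5310/151 → e^(0.23·t) = 35.166.
0.23·t = ln(35.166) = 3.5601, so t = 3.5601/0.23 = 15.479.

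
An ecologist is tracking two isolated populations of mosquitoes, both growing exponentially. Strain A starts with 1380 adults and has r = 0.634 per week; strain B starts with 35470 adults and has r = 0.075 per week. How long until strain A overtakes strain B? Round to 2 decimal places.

Set 1380·e^(0.634t) = 35470·e^(0.075t).
e^((0.634 − 0.075)t) = 35470/1380 → e^(0.559·t) = 25.703.
0.559·t = ln(25.703) = 3.2466, so t = 3.2466/0.559 = 5.8079.

5.81 weeks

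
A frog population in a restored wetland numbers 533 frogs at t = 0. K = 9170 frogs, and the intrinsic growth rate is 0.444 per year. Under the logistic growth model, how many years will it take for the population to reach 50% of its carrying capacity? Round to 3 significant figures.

A = (K − N₀)/N₀ = (9170 − 533)/533 = 16.205.
Solve 9170/(1 + 16.205·e^(−0.444t)) = 4585: 1 + 16.205·e^(−0.444t) = 2, so e^(−0.444t) = 0.0617112.
−0.444·t = ln(0.0617112) = -2.7853, so t = 2.7853/0.444 = 6.2732.

6.27 years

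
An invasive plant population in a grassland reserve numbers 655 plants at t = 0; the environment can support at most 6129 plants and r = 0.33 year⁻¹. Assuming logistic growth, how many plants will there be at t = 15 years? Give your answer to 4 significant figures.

5786 plants

A = (K − N₀)/N₀ = (6129 − 655)/655 = 8.3573.
N(t) = K/(1 + A·e^(−rt)) = 6129/(1 + 8.3573×e^(−0.33×15)).
e^(−4.95) = 0.0070834; denominator = 1 + 8.3573×0.0070834 = 1.0592.
N = 6129/1.0592 = 5786.45.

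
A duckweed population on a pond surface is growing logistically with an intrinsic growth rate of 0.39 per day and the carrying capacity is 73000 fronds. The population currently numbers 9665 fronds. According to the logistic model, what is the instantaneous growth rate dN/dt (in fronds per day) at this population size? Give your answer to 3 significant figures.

3270 fronds per day

dN/dt = rN(1 − N/K) = 0.39 × 9665 × (1 − 9665/73000).
1 − 9665/73000 = 0.8676; dN/dt = 0.39 × 9665 × 0.8676 = 3270.3.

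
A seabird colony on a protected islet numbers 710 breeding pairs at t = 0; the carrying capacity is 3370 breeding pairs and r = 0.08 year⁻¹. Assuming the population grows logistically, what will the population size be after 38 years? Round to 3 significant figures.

A = (K − N₀)/N₀ = (3370 − 710)/710 = 3.7465.
N(t) = K/(1 + A·e^(−rt)) = 3370/(1 + 3.7465×e^(−0.08×38)).
e^(−3.04) = 0.047835; denominator = 1 + 3.7465×0.047835 = 1.1792.
N = 3370/1.1792 = 2857.84.

2860 breeding pairs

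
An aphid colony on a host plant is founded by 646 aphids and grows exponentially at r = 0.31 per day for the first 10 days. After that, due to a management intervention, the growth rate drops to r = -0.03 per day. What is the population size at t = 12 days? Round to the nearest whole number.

Phase 1: N(10) = 646·e^(0.31×10) = 646·e^3.1 = 14339.9.
Phase 2 runs for 12 − 10 = 2 days at r = -0.03.
N(12) = 14339.9·e^(-0.03×2) = 14339.9·e^-0.06 = 13504.8.

13505 aphids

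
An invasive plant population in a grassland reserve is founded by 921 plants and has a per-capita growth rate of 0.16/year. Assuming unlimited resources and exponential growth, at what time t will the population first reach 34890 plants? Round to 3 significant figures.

Set N₀·e^(rt) = 34890: e^(0.16·t) = 34890/921 = 37.883.
0.16·t = ln(37.883) = 3.6345, so t = 3.6345/0.16 = 22.716.

22.7 years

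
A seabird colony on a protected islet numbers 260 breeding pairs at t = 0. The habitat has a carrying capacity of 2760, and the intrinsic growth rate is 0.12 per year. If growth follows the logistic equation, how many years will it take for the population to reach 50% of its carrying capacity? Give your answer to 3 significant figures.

A = (K − N₀)/N₀ = (2760 − 260)/260 = 9.6154.
Solve 2760/(1 + 9.6154·e^(−0.12t)) = 1380: 1 + 9.6154·e^(−0.12t) = 2, so e^(−0.12t) = 0.104.
−0.12·t = ln(0.104) = -2.2634, so t = 2.2634/0.12 = 18.861.

18.9 years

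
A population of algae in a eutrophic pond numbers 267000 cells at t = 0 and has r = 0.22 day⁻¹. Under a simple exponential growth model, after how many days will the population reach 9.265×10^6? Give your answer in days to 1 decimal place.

16.1 days

Set N₀·e^(rt) = 9.265×10^6: e^(0.22·t) = 9.265×10^6/267000 = 34.7.
0.22·t = ln(34.7) = 3.5468, so t = 3.5468/0.22 = 16.122.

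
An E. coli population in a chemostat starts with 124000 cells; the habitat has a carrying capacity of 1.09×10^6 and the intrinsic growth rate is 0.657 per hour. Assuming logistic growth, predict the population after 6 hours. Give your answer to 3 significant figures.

A = (K − N₀)/N₀ = (1.09×10^6 − 124000)/124000 = 7.7903.
N(t) = K/(1 + A·e^(−rt)) = 1.09×10^6/(1 + 7.7903×e^(−0.657×6)).
e^(−3.942) = 0.019409; denominator = 1 + 7.7903×0.019409 = 1.1512.
N = 1.09×10^6/1.1512 = 946834.

947000 cells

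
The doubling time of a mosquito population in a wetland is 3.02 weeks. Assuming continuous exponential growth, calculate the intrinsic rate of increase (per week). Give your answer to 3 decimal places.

0.230 per week

r = ln(2)/t_d = 0.6931/3.02 = 0.22952.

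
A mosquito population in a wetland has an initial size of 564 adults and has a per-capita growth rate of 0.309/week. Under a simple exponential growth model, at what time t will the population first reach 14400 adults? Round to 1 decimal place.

Set N₀·e^(rt) = 14400: e^(0.309·t) = 14400/564 = 25.532.
0.309·t = ln(25.532) = 3.2399, so t = 3.2399/0.309 = 10.485.

10.5 weeks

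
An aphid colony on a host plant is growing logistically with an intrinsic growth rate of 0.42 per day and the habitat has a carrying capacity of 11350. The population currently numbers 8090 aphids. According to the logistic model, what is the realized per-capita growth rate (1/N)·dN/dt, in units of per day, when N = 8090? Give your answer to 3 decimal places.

(1/N)·dN/dt = r(1 − N/K) = 0.42 × (1 − 8090/11350).
= 0.42 × 0.28722 = 0.12063.

0.121 per day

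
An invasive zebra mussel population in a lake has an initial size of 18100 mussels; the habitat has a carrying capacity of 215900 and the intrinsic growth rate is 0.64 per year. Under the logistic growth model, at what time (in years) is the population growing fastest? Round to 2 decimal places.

3.74 years

Logistic growth is fastest at N = K/2 = 107950.
A = (K − N₀)/N₀ = 10.928. Set K/(1 + A·e^(−rt)) = K/2 → A·e^(−rt) = 1.
e^(−0.64t) = 1/10.928 = 0.0915066, so t = ln(10.928)/0.64 = 2.3913/0.64 = 3.7365.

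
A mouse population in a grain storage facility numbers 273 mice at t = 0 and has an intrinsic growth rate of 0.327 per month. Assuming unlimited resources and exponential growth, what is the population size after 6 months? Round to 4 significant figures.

1942 mice

N(t) = N₀·e^(rt) = 273 × e^(0.327×6) = 273 × e^1.962.
e^1.962 ≈ 7.1135, so N ≈ 273 × 7.1135 = 1942.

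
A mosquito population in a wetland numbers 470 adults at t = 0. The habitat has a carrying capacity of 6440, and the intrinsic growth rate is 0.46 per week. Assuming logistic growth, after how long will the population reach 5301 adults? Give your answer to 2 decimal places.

8.87 weeks

A = (K − N₀)/N₀ = (6440 − 470)/470 = 12.702.
Solve 6440/(1 + 12.702·e^(−0.46t)) = 5301: 1 + 12.702·e^(−0.46t) = 1.2149, so e^(−0.46t) = 0.0169157.
−0.46·t = ln(0.0169157) = -4.0795, so t = 4.0795/0.46 = 8.8685.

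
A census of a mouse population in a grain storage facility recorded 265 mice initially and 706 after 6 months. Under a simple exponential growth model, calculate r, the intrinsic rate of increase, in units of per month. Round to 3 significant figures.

From N(t) = N₀·e^(rt): e^(r·6) = 706/265 = 2.6642.
r·6 = ln(2.6642) = 0.97989, so r = 0.97989/6 = 0.16331.

0.163 per month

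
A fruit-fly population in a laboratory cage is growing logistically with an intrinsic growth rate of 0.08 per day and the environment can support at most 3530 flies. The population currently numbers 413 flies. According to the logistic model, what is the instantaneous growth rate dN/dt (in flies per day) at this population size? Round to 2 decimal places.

29.17 flies per day

dN/dt = rN(1 − N/K) = 0.08 × 413 × (1 − 413/3530).
1 − 413/3530 = 0.883; dN/dt = 0.08 × 413 × 0.883 = 29.174.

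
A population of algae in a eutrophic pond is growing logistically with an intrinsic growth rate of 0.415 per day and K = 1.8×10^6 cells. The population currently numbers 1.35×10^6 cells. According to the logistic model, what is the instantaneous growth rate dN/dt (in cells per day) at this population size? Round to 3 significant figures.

dN/dt = rN(1 − N/K) = 0.415 × 1.35×10^6 × (1 − 1.35×10^6/1.8×10^6).
1 − 1.35×10^6/1.8×10^6 = 0.25; dN/dt = 0.415 × 1.35×10^6 × 0.25 = 1.40062×10^5.

140000 cells per day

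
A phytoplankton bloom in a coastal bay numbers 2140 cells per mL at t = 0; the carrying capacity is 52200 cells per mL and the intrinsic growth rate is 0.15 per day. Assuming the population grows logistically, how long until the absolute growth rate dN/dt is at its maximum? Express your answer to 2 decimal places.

Logistic growth is fastest at N = K/2 = 26100.
A = (K − N₀)/N₀ = 23.393. Set K/(1 + A·e^(−rt)) = K/2 → A·e^(−rt) = 1.
e^(−0.15t) = 1/23.393 = 0.0427487, so t = ln(23.393)/0.15 = 3.1524/0.15 = 21.016.

21.02 days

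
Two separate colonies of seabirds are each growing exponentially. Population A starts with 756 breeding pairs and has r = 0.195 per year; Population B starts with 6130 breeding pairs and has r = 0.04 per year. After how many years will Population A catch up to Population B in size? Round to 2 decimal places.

Set 756·e^(0.195t) = 6130·e^(0.04t).
e^((0.195 − 0.04)t) = 6130/756 → e^(0.155·t) = 8.1085.
0.155·t = ln(8.1085) = 2.0929, so t = 2.0929/0.155 = 13.503.

13.50 years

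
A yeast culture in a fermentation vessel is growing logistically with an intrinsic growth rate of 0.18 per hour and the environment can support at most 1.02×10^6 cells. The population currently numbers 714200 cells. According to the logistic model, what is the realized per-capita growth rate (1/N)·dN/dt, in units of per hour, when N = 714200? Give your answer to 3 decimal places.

(1/N)·dN/dt = r(1 − N/K) = 0.18 × (1 − 714200/1.02×10^6).
= 0.18 × 0.2998 = 0.053965.

0.054 per hour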